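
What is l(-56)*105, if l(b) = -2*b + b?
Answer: 5880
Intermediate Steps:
l(b) = -b
l(-56)*105 = -1*(-56)*105 = 56*105 = 5880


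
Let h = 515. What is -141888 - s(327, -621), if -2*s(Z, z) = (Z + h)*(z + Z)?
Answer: -265662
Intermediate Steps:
s(Z, z) = -(515 + Z)*(Z + z)/2 (s(Z, z) = -(Z + 515)*(z + Z)/2 = -(515 + Z)*(Z + z)/2)
-141888 - s(327, -621) = -141888 - (-515/2*327 - 515/2*(-621) - ½*327² - ½*327*(-621)) = -141888 - (-168405/2 + 319815/2 - ½*106929 + 203067/2) = -141888 - (-168405/2 + 319815/2 - 106929/2 + 203067/2) = -141888 - 1*123774 = -141888 - 123774 = -265662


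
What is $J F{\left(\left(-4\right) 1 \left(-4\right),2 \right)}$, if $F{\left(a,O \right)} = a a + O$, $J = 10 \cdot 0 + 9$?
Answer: $2322$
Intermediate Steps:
$J = 9$ ($J = 0 + 9 = 9$)
$F{\left(a,O \right)} = O + a^{2}$ ($F{\left(a,O \right)} = a^{2} + O = O + a^{2}$)
$J F{\left(\left(-4\right) 1 \left(-4\right),2 \right)} = 9 \left(2 + \left(\left(-4\right) 1 \left(-4\right)\right)^{2}\right) = 9 \left(2 + \left(\left(-4\right) \left(-4\right)\right)^{2}\right) = 9 \left(2 + 16^{2}\right) = 9 \left(2 + 256\right) = 9 \cdot 258 = 2322$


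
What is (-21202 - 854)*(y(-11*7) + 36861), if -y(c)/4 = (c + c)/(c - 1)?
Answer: -10566816392/13 ≈ -8.1283e+8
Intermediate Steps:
y(c) = -8*c/(-1 + c) (y(c) = -4*(c + c)/(c - 1) = -4*2*c/(-1 + c) = -8*c/(-1 + c))
(-21202 - 854)*(y(-11*7) + 36861) = (-21202 - 854)*(-8*(-11*7)/(-1 - 11*7) + 36861) = -22056*(-8*(-77)/(-1 - 77) + 36861) = -22056*(-8*(-77)/(-78) + 36861) = -22056*(-8*(-77)*(-1/78) + 36861) = -22056*(-308/39 + 36861) = -22056*1437271/39 = -10566816392/13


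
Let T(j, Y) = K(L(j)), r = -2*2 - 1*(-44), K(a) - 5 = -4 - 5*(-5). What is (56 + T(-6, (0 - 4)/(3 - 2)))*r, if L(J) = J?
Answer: 3280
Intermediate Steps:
K(a) = 26 (K(a) = 5 + (-4 - 5*(-5)) = 5 + (-4 + 25) = 5 + 21 = 26)
r = 40 (r = -4 + 44 = 40)
T(j, Y) = 26
(56 + T(-6, (0 - 4)/(3 - 2)))*r = (56 + 26)*40 = 82*40 = 3280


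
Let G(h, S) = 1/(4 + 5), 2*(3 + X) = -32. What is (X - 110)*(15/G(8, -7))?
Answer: -17415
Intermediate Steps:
X = -19 (X = -3 + (½)*(-32) = -3 - 16 = -19)
G(h, S) = ⅑ (G(h, S) = 1/9 = ⅑)
(X - 110)*(15/G(8, -7)) = (-19 - 110)*(15/(⅑)) = -1935*9 = -129*135 = -17415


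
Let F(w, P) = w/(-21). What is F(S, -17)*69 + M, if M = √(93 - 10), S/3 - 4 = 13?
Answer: -1173/7 + √83 ≈ -158.46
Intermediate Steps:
S = 51 (S = 12 + 3*13 = 12 + 39 = 51)
M = √83 ≈ 9.1104
F(w, P) = -w/21 (F(w, P) = w*(-1/21) = -w/21)
F(S, -17)*69 + M = -1/21*51*69 + √83 = -17/7*69 + √83 = -1173/7 + √83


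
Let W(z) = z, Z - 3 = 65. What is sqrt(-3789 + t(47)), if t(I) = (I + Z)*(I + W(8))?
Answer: 2*sqrt(634) ≈ 50.359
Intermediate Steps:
Z = 68 (Z = 3 + 65 = 68)
t(I) = (8 + I)*(68 + I) (t(I) = (I + 68)*(I + 8) = (68 + I)*(8 + I) = (8 + I)*(68 + I))
sqrt(-3789 + t(47)) = sqrt(-3789 + (544 + 47**2 + 76*47)) = sqrt(-3789 + (544 + 2209 + 3572)) = sqrt(-3789 + 6325) = sqrt(2536) = 2*sqrt(634)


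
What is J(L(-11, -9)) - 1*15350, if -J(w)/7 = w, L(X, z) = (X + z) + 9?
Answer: -15273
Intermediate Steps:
L(X, z) = 9 + X + z
J(w) = -7*w
J(L(-11, -9)) - 1*15350 = -7*(9 - 11 - 9) - 1*15350 = -7*(-11) - 15350 = 77 - 15350 = -15273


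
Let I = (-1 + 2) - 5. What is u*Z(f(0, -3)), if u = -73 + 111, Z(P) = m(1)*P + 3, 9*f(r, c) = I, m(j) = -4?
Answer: 1634/9 ≈ 181.56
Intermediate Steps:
I = -4 (I = 1 - 5 = -4)
f(r, c) = -4/9 (f(r, c) = (⅑)*(-4) = -4/9)
Z(P) = 3 - 4*P (Z(P) = -4*P + 3 = 3 - 4*P)
u = 38
u*Z(f(0, -3)) = 38*(3 - 4*(-4/9)) = 38*(3 + 16/9) = 38*(43/9) = 1634/9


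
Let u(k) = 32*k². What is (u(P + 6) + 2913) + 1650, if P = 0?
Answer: 5715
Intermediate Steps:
(u(P + 6) + 2913) + 1650 = (32*(0 + 6)² + 2913) + 1650 = (32*6² + 2913) + 1650 = (32*36 + 2913) + 1650 = (1152 + 2913) + 1650 = 4065 + 1650 = 5715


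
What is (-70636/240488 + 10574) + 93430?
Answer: 6252910829/60122 ≈ 1.0400e+5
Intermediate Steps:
(-70636/240488 + 10574) + 93430 = (-70636*1/240488 + 10574) + 93430 = (-17659/60122 + 10574) + 93430 = 635712369/60122 + 93430 = 6252910829/60122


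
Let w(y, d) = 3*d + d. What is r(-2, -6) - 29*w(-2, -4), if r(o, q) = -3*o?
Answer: 470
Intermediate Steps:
w(y, d) = 4*d
r(-2, -6) - 29*w(-2, -4) = -3*(-2) - 116*(-4) = 6 - 29*(-16) = 6 + 464 = 470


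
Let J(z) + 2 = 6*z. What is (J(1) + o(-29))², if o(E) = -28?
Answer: 576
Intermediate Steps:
J(z) = -2 + 6*z
(J(1) + o(-29))² = ((-2 + 6*1) - 28)² = ((-2 + 6) - 28)² = (4 - 28)² = (-24)² = 576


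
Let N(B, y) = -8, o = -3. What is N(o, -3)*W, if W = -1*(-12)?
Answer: -96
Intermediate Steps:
W = 12
N(o, -3)*W = -8*12 = -96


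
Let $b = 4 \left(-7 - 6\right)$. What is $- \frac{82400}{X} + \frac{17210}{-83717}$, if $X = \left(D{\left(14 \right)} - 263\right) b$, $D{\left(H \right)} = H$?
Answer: $- \frac{1780278970}{270991929} \approx -6.5695$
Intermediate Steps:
$b = -52$ ($b = 4 \left(-13\right) = -52$)
$X = 12948$ ($X = \left(14 - 263\right) \left(-52\right) = \left(-249\right) \left(-52\right) = 12948$)
$- \frac{82400}{X} + \frac{17210}{-83717} = - \frac{82400}{12948} + \frac{17210}{-83717} = \left(-82400\right) \frac{1}{12948} + 17210 \left(- \frac{1}{83717}\right) = - \frac{20600}{3237} - \frac{17210}{83717} = - \frac{1780278970}{270991929}$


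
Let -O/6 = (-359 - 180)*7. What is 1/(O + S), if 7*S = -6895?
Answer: 1/21653 ≈ 4.6183e-5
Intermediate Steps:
S = -985 (S = (⅐)*(-6895) = -985)
O = 22638 (O = -6*(-359 - 180)*7 = -(-3234)*7 = -6*(-3773) = 22638)
1/(O + S) = 1/(22638 - 985) = 1/21653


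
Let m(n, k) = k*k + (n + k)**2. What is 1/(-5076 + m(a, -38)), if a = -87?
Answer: 1/11993 ≈ 8.3382e-5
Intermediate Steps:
m(n, k) = k**2 + (k + n)**2
1/(-5076 + m(a, -38)) = 1/(-5076 + ((-38)**2 + (-38 - 87)**2)) = 1/(-5076 + (1444 + (-125)**2)) = 1/(-5076 + (1444 + 15625)) = 1/(-5076 + 17069) = 1/11993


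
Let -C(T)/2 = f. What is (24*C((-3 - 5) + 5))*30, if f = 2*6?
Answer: -17280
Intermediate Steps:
f = 12
C(T) = -24 (C(T) = -2*12 = -24)
(24*C((-3 - 5) + 5))*30 = (24*(-24))*30 = -576*30 = -17280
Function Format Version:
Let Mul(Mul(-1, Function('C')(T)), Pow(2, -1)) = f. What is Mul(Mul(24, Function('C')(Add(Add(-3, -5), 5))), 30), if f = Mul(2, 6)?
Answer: -17280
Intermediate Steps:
f = 12
Function('C')(T) = -24 (Function('C')(T) = Mul(-2, 12) = -24)
Mul(Mul(24, Function('C')(Add(Add(-3, -5), 5))), 30) = Mul(Mul(24, -24), 30) = Mul(-576, 30) = -17280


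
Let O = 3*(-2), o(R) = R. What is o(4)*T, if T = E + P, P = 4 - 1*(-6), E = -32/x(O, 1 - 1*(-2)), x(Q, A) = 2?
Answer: -24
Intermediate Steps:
O = -6
E = -16 (E = -32/2 = -32*1/2 = -16)
P = 10 (P = 4 + 6 = 10)
T = -6 (T = -16 + 10 = -6)
o(4)*T = 4*(-6) = -24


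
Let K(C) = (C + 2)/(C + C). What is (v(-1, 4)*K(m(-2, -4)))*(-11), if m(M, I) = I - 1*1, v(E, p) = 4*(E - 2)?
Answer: 198/5 ≈ 39.600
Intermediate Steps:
v(E, p) = -8 + 4*E (v(E, p) = 4*(-2 + E) = -8 + 4*E)
m(M, I) = -1 + I (m(M, I) = I - 1 = -1 + I)
K(C) = (2 + C)/(2*C) (K(C) = (2 + C)/((2*C)) = (2 + C)*(1/(2*C)) = (2 + C)/(2*C))
(v(-1, 4)*K(m(-2, -4)))*(-11) = ((-8 + 4*(-1))*((2 + (-1 - 4))/(2*(-1 - 4))))*(-11) = ((-8 - 4)*((½)*(2 - 5)/(-5)))*(-11) = -6*(-1)*(-3)/5*(-11) = -12*3/10*(-11) = -18/5*(-11) = 198/5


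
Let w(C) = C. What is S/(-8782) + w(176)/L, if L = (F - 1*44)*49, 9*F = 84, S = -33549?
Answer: 20791101/5594134 ≈ 3.7166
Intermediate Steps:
F = 28/3 (F = (⅑)*84 = 28/3 ≈ 9.3333)
L = -5096/3 (L = (28/3 - 1*44)*49 = (28/3 - 44)*49 = -104/3*49 = -5096/3 ≈ -1698.7)
S/(-8782) + w(176)/L = -33549/(-8782) + 176/(-5096/3) = -33549*(-1/8782) + 176*(-3/5096) = 33549/8782 - 66/637 = 20791101/5594134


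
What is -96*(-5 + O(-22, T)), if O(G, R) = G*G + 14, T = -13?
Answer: -47328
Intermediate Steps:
O(G, R) = 14 + G² (O(G, R) = G² + 14 = 14 + G²)
-96*(-5 + O(-22, T)) = -96*(-5 + (14 + (-22)²)) = -96*(-5 + (14 + 484)) = -96*(-5 + 498) = -96*493 = -47328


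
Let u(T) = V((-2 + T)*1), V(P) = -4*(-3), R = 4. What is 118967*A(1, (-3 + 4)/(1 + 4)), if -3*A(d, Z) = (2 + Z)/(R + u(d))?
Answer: -1308637/240 ≈ -5452.7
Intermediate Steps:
V(P) = 12
u(T) = 12
A(d, Z) = -1/24 - Z/48 (A(d, Z) = -(2 + Z)/(3*(4 + 12)) = -(2 + Z)/(3*16) = -(⅛ + Z/16)/3 = -1/24 - Z/48)
118967*A(1, (-3 + 4)/(1 + 4)) = 118967*(-1/24 - (-3 + 4)/(48*(1 + 4))) = 118967*(-1/24 - 1/(48*5)) = 118967*(-1/24 - 1/48*⅕) = 118967*(-1/24 - 1/240) = 118967*(-11/240) = -1308637/240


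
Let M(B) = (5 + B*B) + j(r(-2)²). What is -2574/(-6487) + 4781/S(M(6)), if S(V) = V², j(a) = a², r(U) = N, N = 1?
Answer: 390713/125748 ≈ 3.1071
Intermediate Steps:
r(U) = 1
M(B) = 6 + B² (M(B) = (5 + B*B) + (1²)² = (5 + B²) + 1² = (5 + B²) + 1 = 6 + B²)
-2574/(-6487) + 4781/S(M(6)) = -2574/(-6487) + 4781/((6 + 6²)²) = -2574*(-1/6487) + 4781/((6 + 36)²) = 198/499 + 4781/(42²) = 198/499 + 4781/1764 = 198/499 + 4781*(1/1764) = 198/499 + 683/252 = 390713/125748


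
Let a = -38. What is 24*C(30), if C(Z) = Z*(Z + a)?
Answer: -5760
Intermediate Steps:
C(Z) = Z*(-38 + Z) (C(Z) = Z*(Z - 38) = Z*(-38 + Z))
24*C(30) = 24*(30*(-38 + 30)) = 24*(30*(-8)) = 24*(-240) = -5760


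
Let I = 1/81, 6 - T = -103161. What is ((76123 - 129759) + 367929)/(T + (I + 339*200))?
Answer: 25457733/13848328 ≈ 1.8383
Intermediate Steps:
T = 103167 (T = 6 - 1*(-103161) = 6 + 103161 = 103167)
I = 1/81 ≈ 0.012346
((76123 - 129759) + 367929)/(T + (I + 339*200)) = ((76123 - 129759) + 367929)/(103167 + (1/81 + 339*200)) = (-53636 + 367929)/(103167 + (1/81 + 67800)) = 314293/(103167 + 5491801/81) = 314293/(13848328/81) = 314293*(81/13848328) = 25457733/13848328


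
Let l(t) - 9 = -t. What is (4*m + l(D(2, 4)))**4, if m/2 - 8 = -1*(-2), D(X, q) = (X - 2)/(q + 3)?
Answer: 62742241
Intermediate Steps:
D(X, q) = (-2 + X)/(3 + q)
l(t) = 9 - t
m = 20 (m = 16 + 2*(-1*(-2)) = 16 + 2*2 = 16 + 4 = 20)
(4*m + l(D(2, 4)))**4 = (4*20 + (9 - (-2 + 2)/(3 + 4)))**4 = (80 + (9 - 0/7))**4 = (80 + (9 - 1*0))**4 = (80 + (9 + 0))**4 = (80 + 9)**4 = 89**4 = 62742241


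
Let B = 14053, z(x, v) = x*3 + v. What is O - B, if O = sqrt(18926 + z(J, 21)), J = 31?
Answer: -14053 + 4*sqrt(1190) ≈ -13915.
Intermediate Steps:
z(x, v) = v + 3*x (z(x, v) = 3*x + v = v + 3*x)
O = 4*sqrt(1190) (O = sqrt(18926 + (21 + 3*31)) = sqrt(18926 + (21 + 93)) = sqrt(18926 + 114) = sqrt(19040) = 4*sqrt(1190) ≈ 137.99)
O - B = 4*sqrt(1190) - 1*14053 = 4*sqrt(1190) - 14053 = -14053 + 4*sqrt(1190)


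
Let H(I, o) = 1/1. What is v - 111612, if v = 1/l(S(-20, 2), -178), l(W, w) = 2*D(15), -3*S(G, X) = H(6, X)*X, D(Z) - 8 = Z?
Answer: -5134151/46 ≈ -1.1161e+5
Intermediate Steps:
D(Z) = 8 + Z
H(I, o) = 1
S(G, X) = -X/3
l(W, w) = 46 (l(W, w) = 2*(8 + 15) = 2*23 = 46)
v = 1/46 ≈ 0.021739
v - 111612 = 1/46 - 111612 = -5134151/46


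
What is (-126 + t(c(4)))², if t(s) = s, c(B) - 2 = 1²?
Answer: 15129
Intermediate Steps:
c(B) = 3 (c(B) = 2 + 1² = 2 + 1 = 3)
(-126 + t(c(4)))² = (-126 + 3)² = (-123)² = 15129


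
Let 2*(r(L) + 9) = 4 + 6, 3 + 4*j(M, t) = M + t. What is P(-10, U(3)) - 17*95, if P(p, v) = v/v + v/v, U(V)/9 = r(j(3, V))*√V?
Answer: -1613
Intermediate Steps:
j(M, t) = -¾ + M/4 + t/4 (j(M, t) = -¾ + (M + t)/4 = -¾ + (M/4 + t/4) = -¾ + M/4 + t/4)
r(L) = -4 (r(L) = -9 + (4 + 6)/2 = -9 + (½)*10 = -9 + 5 = -4)
U(V) = -36*√V (U(V) = 9*(-4*√V) = -36*√V)
P(p, v) = 2 (P(p, v) = 1 + 1 = 2)
P(-10, U(3)) - 17*95 = 2 - 17*95 = 2 - 1615 = -1613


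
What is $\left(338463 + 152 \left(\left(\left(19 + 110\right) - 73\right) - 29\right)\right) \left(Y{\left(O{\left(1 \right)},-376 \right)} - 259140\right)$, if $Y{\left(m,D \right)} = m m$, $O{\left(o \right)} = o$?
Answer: $-88772469813$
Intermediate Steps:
$Y{\left(m,D \right)} = m^{2}$
$\left(338463 + 152 \left(\left(\left(19 + 110\right) - 73\right) - 29\right)\right) \left(Y{\left(O{\left(1 \right)},-376 \right)} - 259140\right) = \left(338463 + 152 \left(\left(\left(19 + 110\right) - 73\right) - 29\right)\right) \left(1^{2} - 259140\right) = \left(338463 + 152 \left(\left(129 - 73\right) - 29\right)\right) \left(1 - 259140\right) = \left(338463 + 152 \left(56 - 29\right)\right) \left(-259139\right) = \left(338463 + 152 \cdot 27\right) \left(-259139\right) = \left(338463 + 4104\right) \left(-259139\right) = 342567 \left(-259139\right) = -88772469813$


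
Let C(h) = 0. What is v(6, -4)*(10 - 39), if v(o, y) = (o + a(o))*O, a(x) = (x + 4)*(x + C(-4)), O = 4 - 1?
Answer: -5742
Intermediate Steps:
O = 3
a(x) = x*(4 + x) (a(x) = (x + 4)*(x + 0) = (4 + x)*x = x*(4 + x))
v(o, y) = 3*o + 3*o*(4 + o) (v(o, y) = (o + o*(4 + o))*3 = 3*o + 3*o*(4 + o))
v(6, -4)*(10 - 39) = (3*6*(5 + 6))*(10 - 39) = (3*6*11)*(-29) = 198*(-29) = -5742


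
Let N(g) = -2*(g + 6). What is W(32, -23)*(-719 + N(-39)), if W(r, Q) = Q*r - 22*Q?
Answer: 150190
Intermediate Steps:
W(r, Q) = -22*Q + Q*r
N(g) = -12 - 2*g (N(g) = -2*(6 + g) = -12 - 2*g)
W(32, -23)*(-719 + N(-39)) = (-23*(-22 + 32))*(-719 + (-12 - 2*(-39))) = (-23*10)*(-719 + (-12 + 78)) = -230*(-719 + 66) = -230*(-653) = 150190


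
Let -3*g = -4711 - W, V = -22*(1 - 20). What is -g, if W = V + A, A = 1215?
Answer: -6344/3 ≈ -2114.7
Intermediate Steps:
V = 418 (V = -22*(-19) = 418)
W = 1633 (W = 418 + 1215 = 1633)
g = 6344/3 (g = -(-4711 - 1*1633)/3 = -(-4711 - 1633)/3 = -⅓*(-6344) = 6344/3 ≈ 2114.7)
-g = -1*6344/3 = -6344/3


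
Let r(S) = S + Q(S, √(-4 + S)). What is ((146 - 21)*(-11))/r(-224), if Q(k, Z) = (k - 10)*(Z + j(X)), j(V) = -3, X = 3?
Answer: -328625/6356426 - 160875*I*√57/3178213 ≈ -0.0517 - 0.38216*I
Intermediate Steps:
Q(k, Z) = (-10 + k)*(-3 + Z) (Q(k, Z) = (k - 10)*(Z - 3) = (-10 + k)*(-3 + Z))
r(S) = 30 - 10*√(-4 + S) - 2*S + S*√(-4 + S) (r(S) = S + (30 - 10*√(-4 + S) - 3*S + √(-4 + S)*S) = S + (30 - 10*√(-4 + S) - 3*S + S*√(-4 + S)) = 30 - 10*√(-4 + S) - 2*S + S*√(-4 + S))
((146 - 21)*(-11))/r(-224) = ((146 - 21)*(-11))/(30 - 10*√(-4 - 224) - 2*(-224) - 224*√(-4 - 224)) = (125*(-11))/(30 - 20*I*√57 + 448 - 448*I*√57) = -1375/(30 - 20*I*√57 + 448 - 448*I*√57) = -1375/(478 - 468*I*√57)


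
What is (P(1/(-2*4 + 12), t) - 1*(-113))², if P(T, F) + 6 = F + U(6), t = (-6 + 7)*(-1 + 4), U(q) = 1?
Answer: 12321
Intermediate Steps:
t = 3 (t = 1*3 = 3)
P(T, F) = -5 + F (P(T, F) = -6 + (F + 1) = -6 + (1 + F) = -5 + F)
(P(1/(-2*4 + 12), t) - 1*(-113))² = ((-5 + 3) - 1*(-113))² = (-2 + 113)² = 111² = 12321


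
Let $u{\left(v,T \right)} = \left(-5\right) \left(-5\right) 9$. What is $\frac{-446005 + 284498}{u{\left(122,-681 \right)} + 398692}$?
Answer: $- \frac{161507}{398917} \approx -0.40486$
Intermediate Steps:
$u{\left(v,T \right)} = 225$ ($u{\left(v,T \right)} = 25 \cdot 9 = 225$)
$\frac{-446005 + 284498}{u{\left(122,-681 \right)} + 398692} = \frac{-446005 + 284498}{225 + 398692} = - \frac{161507}{398917}$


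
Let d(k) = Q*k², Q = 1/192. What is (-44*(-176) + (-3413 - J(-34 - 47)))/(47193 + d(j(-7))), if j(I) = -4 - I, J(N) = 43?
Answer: 274432/3020355 ≈ 0.090861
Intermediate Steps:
Q = 1/192 ≈ 0.0052083
d(k) = k²/192
(-44*(-176) + (-3413 - J(-34 - 47)))/(47193 + d(j(-7))) = (-44*(-176) + (-3413 - 1*43))/(47193 + (-4 - 1*(-7))²/192) = (7744 + (-3413 - 43))/(47193 + (-4 + 7)²/192) = (7744 - 3456)/(47193 + (1/192)*3²) = 4288/(47193 + (1/192)*9) = 4288/(47193 + 3/64) = 4288/(3020355/64) = 4288*(64/3020355) = 274432/3020355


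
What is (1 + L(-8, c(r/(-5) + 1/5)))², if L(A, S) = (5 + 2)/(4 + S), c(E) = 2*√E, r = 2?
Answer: (-601*I + 44*√5)/(4*(-19*I + 4*√5)) ≈ 6.9722 - 1.9876*I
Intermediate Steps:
L(A, S) = 7/(4 + S)
(1 + L(-8, c(r/(-5) + 1/5)))² = (1 + 7/(4 + 2*√(2/(-5) + 1/5)))² = (1 + 7/(4 + 2*√(2*(-⅕) + 1*(⅕))))² = (1 + 7/(4 + 2*√(-⅖ + ⅕)))² = (1 + 7/(4 + 2*√(-⅕)))² = (1 + 7/(4 + 2*(I*√5/5)))² = (1 + 7/(4 + 2*I*√5/5))²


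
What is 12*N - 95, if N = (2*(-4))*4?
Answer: -479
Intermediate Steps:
N = -32 (N = -8*4 = -32)
12*N - 95 = 12*(-32) - 95 = -384 - 95 = -479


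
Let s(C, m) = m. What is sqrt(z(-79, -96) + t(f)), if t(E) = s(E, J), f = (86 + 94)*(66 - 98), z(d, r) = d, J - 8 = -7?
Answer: I*sqrt(78) ≈ 8.8318*I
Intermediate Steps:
J = 1 (J = 8 - 7 = 1)
f = -5760 (f = 180*(-32) = -5760)
t(E) = 1
sqrt(z(-79, -96) + t(f)) = sqrt(-79 + 1) = sqrt(-78) = I*sqrt(78)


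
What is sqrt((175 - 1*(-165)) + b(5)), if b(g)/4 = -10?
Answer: 10*sqrt(3) ≈ 17.320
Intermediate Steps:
b(g) = -40 (b(g) = 4*(-10) = -40)
sqrt((175 - 1*(-165)) + b(5)) = sqrt((175 - 1*(-165)) - 40) = sqrt((175 + 165) - 40) = sqrt(340 - 40) = sqrt(300) = 10*sqrt(3)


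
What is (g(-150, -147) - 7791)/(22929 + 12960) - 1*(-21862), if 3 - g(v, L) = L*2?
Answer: 261532608/11963 ≈ 21862.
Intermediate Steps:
g(v, L) = 3 - 2*L (g(v, L) = 3 - L*2 = 3 - 2*L)
(g(-150, -147) - 7791)/(22929 + 12960) - 1*(-21862) = ((3 - 2*(-147)) - 7791)/(22929 + 12960) - 1*(-21862) = ((3 + 294) - 7791)/35889 + 21862 = (297 - 7791)*(1/35889) + 21862 = -7494*1/35889 + 21862 = -2498/11963 + 21862 = 261532608/11963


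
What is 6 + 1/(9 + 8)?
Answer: 103/17 ≈ 6.0588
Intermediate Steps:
6 + 1/(9 + 8) = 6 + 1/17 = 103/17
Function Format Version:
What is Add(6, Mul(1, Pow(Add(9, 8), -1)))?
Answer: Rational(103, 17) ≈ 6.0588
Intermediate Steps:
Add(6, Mul(1, Pow(Add(9, 8), -1))) = Add(6, Mul(1, Pow(17, -1))) = Add(6, Mul(1, Rational(1, 17))) = Add(6, Rational(1, 17)) = Rational(103, 17)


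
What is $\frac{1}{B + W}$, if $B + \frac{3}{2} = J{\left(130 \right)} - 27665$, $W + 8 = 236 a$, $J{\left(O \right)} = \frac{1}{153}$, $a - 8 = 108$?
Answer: $- \frac{306}{91339} \approx -0.0033502$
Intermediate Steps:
$a = 116$ ($a = 8 + 108 = 116$)
$J{\left(O \right)} = \frac{1}{153}$
$W = 27368$ ($W = -8 + 236 \cdot 116 = -8 + 27376 = 27368$)
$B = - \frac{8465947}{306}$ ($B = - \frac{3}{2} + \left(\frac{1}{153} - 27665\right) = - \frac{3}{2} - \frac{4232744}{153} = - \frac{8465947}{306} \approx -27667.0$)
$\frac{1}{B + W} = \frac{1}{- \frac{8465947}{306} + 27368} = \frac{1}{- \frac{91339}{306}} = - \frac{306}{91339}$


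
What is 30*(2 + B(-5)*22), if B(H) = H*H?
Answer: 16560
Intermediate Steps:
B(H) = H**2
30*(2 + B(-5)*22) = 30*(2 + (-5)**2*22) = 30*(2 + 25*22) = 30*(2 + 550) = 30*552 = 16560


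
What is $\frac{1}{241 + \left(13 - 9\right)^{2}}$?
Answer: $\frac{1}{257} \approx 0.0038911$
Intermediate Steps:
$\frac{1}{241 + \left(13 - 9\right)^{2}} = \frac{1}{241 + 4^{2}} = \frac{1}{241 + 16} = \frac{1}{257}$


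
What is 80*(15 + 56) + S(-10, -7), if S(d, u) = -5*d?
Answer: 5730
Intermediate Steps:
80*(15 + 56) + S(-10, -7) = 80*(15 + 56) - 5*(-10) = 80*71 + 50 = 5680 + 50 = 5730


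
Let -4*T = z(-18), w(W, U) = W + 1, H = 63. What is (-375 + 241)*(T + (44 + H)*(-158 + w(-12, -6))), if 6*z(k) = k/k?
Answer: 29077531/12 ≈ 2.4231e+6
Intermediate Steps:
w(W, U) = 1 + W
z(k) = 1/6 (z(k) = (k/k)/6 = (1/6)*1 = 1/6)
T = -1/24 (T = -1/4*1/6 = -1/24 ≈ -0.041667)
(-375 + 241)*(T + (44 + H)*(-158 + w(-12, -6))) = (-375 + 241)*(-1/24 + (44 + 63)*(-158 + (1 - 12))) = -134*(-1/24 + 107*(-158 - 11)) = -134*(-1/24 + 107*(-169)) = -134*(-1/24 - 18083) = -134*(-433993/24) = 29077531/12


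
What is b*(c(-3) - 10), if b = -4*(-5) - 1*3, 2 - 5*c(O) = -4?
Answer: -748/5 ≈ -149.60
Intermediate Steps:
c(O) = 6/5 (c(O) = ⅖ - ⅕*(-4) = ⅖ + ⅘ = 6/5)
b = 17 (b = 20 - 3 = 17)
b*(c(-3) - 10) = 17*(6/5 - 10) = 17*(-44/5) = -748/5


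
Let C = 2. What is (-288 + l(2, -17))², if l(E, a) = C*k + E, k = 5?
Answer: 76176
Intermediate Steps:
l(E, a) = 10 + E (l(E, a) = 2*5 + E = 10 + E)
(-288 + l(2, -17))² = (-288 + (10 + 2))² = (-288 + 12)² = (-276)² = 76176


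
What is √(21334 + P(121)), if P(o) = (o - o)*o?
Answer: √21334 ≈ 146.06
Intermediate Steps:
P(o) = 0 (P(o) = 0*o = 0)
√(21334 + P(121)) = √(21334 + 0) = √21334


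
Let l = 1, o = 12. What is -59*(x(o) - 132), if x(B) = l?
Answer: 7729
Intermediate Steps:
x(B) = 1
-59*(x(o) - 132) = -59*(1 - 132) = -59*(-131) = 7729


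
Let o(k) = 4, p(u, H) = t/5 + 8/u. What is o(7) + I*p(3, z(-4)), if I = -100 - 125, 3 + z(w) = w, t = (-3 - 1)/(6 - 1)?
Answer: -560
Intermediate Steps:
t = -⅘ (t = -4/5 = -4*⅕ = -⅘ ≈ -0.80000)
z(w) = -3 + w
p(u, H) = -4/25 + 8/u (p(u, H) = -⅘/5 + 8/u = -⅘*⅕ + 8/u = -4/25 + 8/u)
I = -225
o(7) + I*p(3, z(-4)) = 4 - 225*(-4/25 + 8/3) = 4 - 225*188/75 = 4 - 564 = -560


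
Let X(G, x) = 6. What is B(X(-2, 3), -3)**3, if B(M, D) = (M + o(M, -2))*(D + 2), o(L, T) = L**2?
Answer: -74088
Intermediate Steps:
B(M, D) = (2 + D)*(M + M**2) (B(M, D) = (M + M**2)*(D + 2) = (M + M**2)*(2 + D) = (2 + D)*(M + M**2))
B(X(-2, 3), -3)**3 = (6*(2 - 3 + 2*6 - 3*6))**3 = (6*(2 - 3 + 12 - 18))**3 = (6*(-7))**3 = (-42)**3 = -74088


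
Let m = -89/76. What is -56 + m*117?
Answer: -14669/76 ≈ -193.01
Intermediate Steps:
m = -89/76 (m = -89*1/76 = -89/76 ≈ -1.1711)
-56 + m*117 = -56 - 89/76*117 = -56 - 10413/76 = -14669/76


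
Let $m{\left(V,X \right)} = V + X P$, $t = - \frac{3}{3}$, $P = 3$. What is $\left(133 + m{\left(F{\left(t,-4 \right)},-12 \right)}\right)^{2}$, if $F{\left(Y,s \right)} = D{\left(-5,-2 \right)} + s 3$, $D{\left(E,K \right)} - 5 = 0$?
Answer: $8100$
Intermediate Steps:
$t = -1$ ($t = \left(-3\right) \frac{1}{3} = -1$)
$D{\left(E,K \right)} = 5$ ($D{\left(E,K \right)} = 5 + 0 = 5$)
$F{\left(Y,s \right)} = 5 + 3 s$ ($F{\left(Y,s \right)} = 5 + s 3 = 5 + 3 s$)
$m{\left(V,X \right)} = V + 3 X$ ($m{\left(V,X \right)} = V + X 3 = V + 3 X$)
$\left(133 + m{\left(F{\left(t,-4 \right)},-12 \right)}\right)^{2} = \left(133 + \left(\left(5 + 3 \left(-4\right)\right) + 3 \left(-12\right)\right)\right)^{2} = \left(133 + \left(\left(5 - 12\right) - 36\right)\right)^{2} = \left(133 - 43\right)^{2} = 90^{2} = 8100$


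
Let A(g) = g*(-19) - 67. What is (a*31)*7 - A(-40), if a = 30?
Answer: 5817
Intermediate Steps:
A(g) = -67 - 19*g (A(g) = -19*g - 67 = -67 - 19*g)
(a*31)*7 - A(-40) = (30*31)*7 - (-67 - 19*(-40)) = 930*7 - (-67 + 760) = 6510 - 1*693 = 6510 - 693 = 5817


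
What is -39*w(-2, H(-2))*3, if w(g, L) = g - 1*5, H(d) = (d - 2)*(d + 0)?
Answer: 819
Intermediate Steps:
H(d) = d*(-2 + d) (H(d) = (-2 + d)*d = d*(-2 + d))
w(g, L) = -5 + g (w(g, L) = g - 5 = -5 + g)
-39*w(-2, H(-2))*3 = -39*(-5 - 2)*3 = -39*(-7)*3 = 273*3 = 819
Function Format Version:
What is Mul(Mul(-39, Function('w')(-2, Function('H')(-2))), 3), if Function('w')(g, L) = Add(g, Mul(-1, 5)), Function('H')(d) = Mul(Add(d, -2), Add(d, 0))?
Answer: 819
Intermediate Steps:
Function('H')(d) = Mul(d, Add(-2, d)) (Function('H')(d) = Mul(Add(-2, d), d) = Mul(d, Add(-2, d)))
Function('w')(g, L) = Add(-5, g) (Function('w')(g, L) = Add(g, -5) = Add(-5, g))
Mul(Mul(-39, Function('w')(-2, Function('H')(-2))), 3) = Mul(Mul(-39, Add(-5, -2)), 3) = Mul(Mul(-39, -7), 3) = Mul(273, 3) = 819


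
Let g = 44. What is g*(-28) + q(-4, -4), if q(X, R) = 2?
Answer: -1230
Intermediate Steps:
g*(-28) + q(-4, -4) = 44*(-28) + 2 = -1232 + 2 = -1230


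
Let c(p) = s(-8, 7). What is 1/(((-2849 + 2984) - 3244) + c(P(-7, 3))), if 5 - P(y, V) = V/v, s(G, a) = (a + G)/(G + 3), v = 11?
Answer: -5/15544 ≈ -0.00032167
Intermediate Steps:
s(G, a) = (G + a)/(3 + G)
P(y, V) = 5 - V/11
c(p) = ⅕ (c(p) = (-8 + 7)/(3 - 8) = -1/(-5) = -⅕*(-1) = ⅕)
1/(((-2849 + 2984) - 3244) + c(P(-7, 3))) = 1/(((-2849 + 2984) - 3244) + ⅕) = 1/((135 - 3244) + ⅕) = 1/(-3109 + ⅕) = 1/(-15544/5) = -5/15544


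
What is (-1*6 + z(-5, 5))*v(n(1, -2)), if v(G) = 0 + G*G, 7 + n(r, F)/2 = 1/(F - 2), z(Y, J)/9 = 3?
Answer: 17661/4 ≈ 4415.3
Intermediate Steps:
z(Y, J) = 27 (z(Y, J) = 9*3 = 27)
n(r, F) = -14 + 2/(-2 + F) (n(r, F) = -14 + 2/(F - 2) = -14 + 2/(-2 + F))
v(G) = G² (v(G) = 0 + G² = G²)
(-1*6 + z(-5, 5))*v(n(1, -2)) = (-1*6 + 27)*(2*(15 - 7*(-2))/(-2 - 2))² = (-6 + 27)*(2*(15 + 14)/(-4))² = 21*(2*(-¼)*29)² = 21*(-29/2)² = 21*(841/4) = 17661/4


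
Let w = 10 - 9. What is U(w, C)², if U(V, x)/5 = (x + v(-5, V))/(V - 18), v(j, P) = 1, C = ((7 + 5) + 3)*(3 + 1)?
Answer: 93025/289 ≈ 321.89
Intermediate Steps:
C = 60 (C = (12 + 3)*4 = 15*4 = 60)
w = 1
U(V, x) = 5*(1 + x)/(-18 + V) (U(V, x) = 5*((x + 1)/(V - 18)) = 5*((1 + x)/(-18 + V)) = 5*(1 + x)/(-18 + V))
U(w, C)² = (5*(1 + 60)/(-18 + 1))² = (5*61/(-17))² = (5*(-1/17)*61)² = (-305/17)² = 93025/289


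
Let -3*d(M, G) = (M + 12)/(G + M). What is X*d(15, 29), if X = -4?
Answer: 9/11 ≈ 0.81818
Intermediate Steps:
d(M, G) = -(12 + M)/(3*(G + M)) (d(M, G) = -(M + 12)/(3*(G + M)) = -(12 + M)/(3*(G + M)))
X*d(15, 29) = -4*(-4 - ⅓*15)/(29 + 15) = -4*(-4 - 5)/44 = -(-9)/11 = -4*(-9/44) = 9/11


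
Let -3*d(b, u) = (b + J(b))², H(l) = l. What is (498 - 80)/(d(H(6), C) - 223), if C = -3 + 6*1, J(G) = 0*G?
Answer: -418/235 ≈ -1.7787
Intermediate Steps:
J(G) = 0
C = 3 (C = -3 + 6 = 3)
d(b, u) = -b²/3 (d(b, u) = -(b + 0)²/3 = -b²/3)
(498 - 80)/(d(H(6), C) - 223) = (498 - 80)/(-⅓*6² - 223) = 418/(-⅓*36 - 223) = 418/(-12 - 223) = 418/(-235) = 418*(-1/235) = -418/235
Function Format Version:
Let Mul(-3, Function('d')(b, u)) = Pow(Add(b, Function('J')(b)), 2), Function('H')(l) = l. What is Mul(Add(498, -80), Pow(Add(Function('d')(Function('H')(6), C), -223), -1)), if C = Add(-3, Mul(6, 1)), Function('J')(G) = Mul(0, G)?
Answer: Rational(-418, 235) ≈ -1.7787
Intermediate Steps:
Function('J')(G) = 0
C = 3 (C = Add(-3, 6) = 3)
Function('d')(b, u) = Mul(Rational(-1, 3), Pow(b, 2)) (Function('d')(b, u) = Mul(Rational(-1, 3), Pow(Add(b, 0), 2)) = Mul(Rational(-1, 3), Pow(b, 2)))
Mul(Add(498, -80), Pow(Add(Function('d')(Function('H')(6), C), -223), -1)) = Mul(Add(498, -80), Pow(Add(Mul(Rational(-1, 3), Pow(6, 2)), -223), -1)) = Mul(418, Pow(Add(Mul(Rational(-1, 3), 36), -223), -1)) = Mul(418, Pow(Add(-12, -223), -1)) = Mul(418, Pow(-235, -1)) = Mul(418, Rational(-1, 235)) = Rational(-418, 235)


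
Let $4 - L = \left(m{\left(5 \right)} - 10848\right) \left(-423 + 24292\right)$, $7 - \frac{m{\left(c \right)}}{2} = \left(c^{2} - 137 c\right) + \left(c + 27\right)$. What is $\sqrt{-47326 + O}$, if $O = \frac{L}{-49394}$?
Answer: $\frac{i \sqrt{31689186608905}}{24697} \approx 227.94 i$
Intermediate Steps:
$m{\left(c \right)} = -40 - 2 c^{2} + 272 c$ ($m{\left(c \right)} = 14 - 2 \left(\left(c^{2} - 137 c\right) + \left(c + 27\right)\right) = 14 - 2 \left(\left(c^{2} - 137 c\right) + \left(27 + c\right)\right) = 14 - 2 \left(27 + c^{2} - 136 c\right) = 14 - \left(54 - 272 c + 2 c^{2}\right) = -40 - 2 c^{2} + 272 c$)
$L = 228617286$ ($L = 4 - \left(\left(-40 - 2 \cdot 5^{2} + 272 \cdot 5\right) - 10848\right) \left(-423 + 24292\right) = 4 - \left(\left(-40 - 50 + 1360\right) - 10848\right) 23869 = 4 - \left(1270 - 10848\right) 23869 = 4 - \left(-9578\right) 23869 = 4 - -228617282 = 4 + 228617282 = 228617286$)
$O = - \frac{114308643}{24697}$ ($O = \frac{228617286}{-49394} = 228617286 \left(- \frac{1}{49394}\right) = - \frac{114308643}{24697} \approx -4628.4$)
$\sqrt{-47326 + O} = \sqrt{-47326 - \frac{114308643}{24697}} = \sqrt{- \frac{1283118865}{24697}} = \frac{i \sqrt{31689186608905}}{24697}$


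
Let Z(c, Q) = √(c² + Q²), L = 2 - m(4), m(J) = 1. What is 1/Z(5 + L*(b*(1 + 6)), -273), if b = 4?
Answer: √8402/25206 ≈ 0.0036365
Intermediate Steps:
L = 1 (L = 2 - 1*1 = 2 - 1 = 1)
Z(c, Q) = √(Q² + c²)
1/Z(5 + L*(b*(1 + 6)), -273) = 1/(√((-273)² + (5 + 1*(4*(1 + 6)))²)) = 1/(√(74529 + (5 + 1*(4*7))²)) = 1/(√(74529 + (5 + 1*28)²)) = 1/(√(74529 + (5 + 28)²)) = 1/(√(74529 + 33²)) = 1/(√(74529 + 1089)) = 1/(√75618) = 1/(3*√8402) = √8402/25206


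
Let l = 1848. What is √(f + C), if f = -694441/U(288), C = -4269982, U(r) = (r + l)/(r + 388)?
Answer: I*√1280281509678/534 ≈ 2118.9*I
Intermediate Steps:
U(r) = (1848 + r)/(388 + r) (U(r) = (r + 1848)/(r + 388) = (1848 + r)/(388 + r))
f = -117360529/534 (f = -694441*(388 + 288)/(1848 + 288) = -694441/(2136/676) = -694441/((1/676)*2136) = -694441/534/169 = -694441*169/534 = -117360529/534 ≈ -2.1978e+5)
√(f + C) = √(-117360529/534 - 4269982) = √(-2397530917/534) = I*√1280281509678/534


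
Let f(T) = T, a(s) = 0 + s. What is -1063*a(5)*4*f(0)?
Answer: 0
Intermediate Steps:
a(s) = s
-1063*a(5)*4*f(0) = -1063*5*4*0 = -21260*0 = -1063*0 = 0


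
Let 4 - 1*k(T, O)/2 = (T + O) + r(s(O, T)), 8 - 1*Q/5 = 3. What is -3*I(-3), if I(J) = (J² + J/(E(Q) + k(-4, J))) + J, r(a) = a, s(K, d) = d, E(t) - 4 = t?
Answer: -1053/59 ≈ -17.847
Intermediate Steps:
Q = 25 (Q = 40 - 5*3 = 40 - 15 = 25)
E(t) = 4 + t
k(T, O) = 8 - 4*T - 2*O (k(T, O) = 8 - 2*((T + O) + T) = 8 - 2*((O + T) + T) = 8 - 2*(O + 2*T) = 8 + (-4*T - 2*O) = 8 - 4*T - 2*O)
I(J) = J + J² + J/(53 - 2*J) (I(J) = (J² + J/((4 + 25) + (8 - 4*(-4) - 2*J))) + J = (J² + J/(29 + (8 + 16 - 2*J))) + J = (J² + J/(29 + (24 - 2*J))) + J = (J² + J/(53 - 2*J)) + J = J + J² + J/(53 - 2*J))
-3*I(-3) = -(-9)*(-54 - 51*(-3) + 2*(-3)²)/(-53 + 2*(-3)) = -(-9)*(-54 + 153 + 2*9)/(-53 - 6) = -(-9)*(-54 + 153 + 18)/(-59) = -(-9)*(-1)*117/59 = -3*351/59 = -1053/59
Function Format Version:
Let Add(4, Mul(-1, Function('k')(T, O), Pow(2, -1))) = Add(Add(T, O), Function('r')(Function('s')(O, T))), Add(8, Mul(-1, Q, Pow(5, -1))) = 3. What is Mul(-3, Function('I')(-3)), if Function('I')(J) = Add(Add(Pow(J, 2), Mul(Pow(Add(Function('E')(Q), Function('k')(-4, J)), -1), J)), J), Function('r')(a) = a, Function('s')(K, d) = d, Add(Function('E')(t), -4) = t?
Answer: Rational(-1053, 59) ≈ -17.847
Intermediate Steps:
Q = 25 (Q = Add(40, Mul(-5, 3)) = Add(40, -15) = 25)
Function('E')(t) = Add(4, t)
Function('k')(T, O) = Add(8, Mul(-4, T), Mul(-2, O)) (Function('k')(T, O) = Add(8, Mul(-2, Add(Add(T, O), T))) = Add(8, Mul(-2, Add(Add(O, T), T))) = Add(8, Mul(-2, Add(O, Mul(2, T)))) = Add(8, Add(Mul(-4, T), Mul(-2, O))) = Add(8, Mul(-4, T), Mul(-2, O)))
Function('I')(J) = Add(J, Pow(J, 2), Mul(J, Pow(Add(53, Mul(-2, J)), -1))) (Function('I')(J) = Add(Add(Pow(J, 2), Mul(Pow(Add(Add(4, 25), Add(8, Mul(-4, -4), Mul(-2, J))), -1), J)), J) = Add(Add(Pow(J, 2), Mul(Pow(Add(29, Add(8, 16, Mul(-2, J))), -1), J)), J) = Add(Add(Pow(J, 2), Mul(Pow(Add(29, Add(24, Mul(-2, J))), -1), J)), J) = Add(Add(Pow(J, 2), Mul(Pow(Add(53, Mul(-2, J)), -1), J)), J) = Add(Add(Pow(J, 2), Mul(J, Pow(Add(53, Mul(-2, J)), -1))), J) = Add(J, Pow(J, 2), Mul(J, Pow(Add(53, Mul(-2, J)), -1))))
Mul(-3, Function('I')(-3)) = Mul(-3, Mul(-3, Pow(Add(-53, Mul(2, -3)), -1), Add(-54, Mul(-51, -3), Mul(2, Pow(-3, 2))))) = Mul(-3, Mul(-3, Pow(Add(-53, -6), -1), Add(-54, 153, Mul(2, 9)))) = Mul(-3, Mul(-3, Pow(-59, -1), Add(-54, 153, 18))) = Mul(-3, Mul(-3, Rational(-1, 59), 117)) = Mul(-3, Rational(351, 59)) = Rational(-1053, 59)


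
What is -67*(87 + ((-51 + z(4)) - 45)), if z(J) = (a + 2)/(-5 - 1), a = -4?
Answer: 1742/3 ≈ 580.67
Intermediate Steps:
z(J) = ⅓ (z(J) = (-4 + 2)/(-5 - 1) = -2/(-6) = -2*(-⅙) = ⅓)
-67*(87 + ((-51 + z(4)) - 45)) = -67*(87 + ((-51 + ⅓) - 45)) = -67*(87 + (-152/3 - 45)) = -67*(87 - 287/3) = -67*(-26/3) = 1742/3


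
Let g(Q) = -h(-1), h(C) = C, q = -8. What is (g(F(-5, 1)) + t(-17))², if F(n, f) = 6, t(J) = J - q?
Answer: 64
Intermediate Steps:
t(J) = 8 + J (t(J) = J - 1*(-8) = J + 8 = 8 + J)
g(Q) = 1 (g(Q) = -1*(-1) = 1)
(g(F(-5, 1)) + t(-17))² = (1 + (8 - 17))² = (1 - 9)² = (-8)² = 64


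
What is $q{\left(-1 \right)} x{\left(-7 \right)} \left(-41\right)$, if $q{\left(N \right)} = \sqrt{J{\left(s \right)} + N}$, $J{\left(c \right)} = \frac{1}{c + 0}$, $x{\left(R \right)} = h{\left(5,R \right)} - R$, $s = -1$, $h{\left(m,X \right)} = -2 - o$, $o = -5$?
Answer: $- 410 i \sqrt{2} \approx - 579.83 i$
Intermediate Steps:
$h{\left(m,X \right)} = 3$ ($h{\left(m,X \right)} = -2 - -5 = -2 + 5 = 3$)
$x{\left(R \right)} = 3 - R$
$J{\left(c \right)} = \frac{1}{c}$
$q{\left(N \right)} = \sqrt{-1 + N}$ ($q{\left(N \right)} = \sqrt{\frac{1}{-1} + N} = \sqrt{-1 + N}$)
$q{\left(-1 \right)} x{\left(-7 \right)} \left(-41\right) = \sqrt{-1 - 1} \left(3 - -7\right) \left(-41\right) = \sqrt{-2} \left(3 + 7\right) \left(-41\right) = i \sqrt{2} \cdot 10 \left(-41\right) = 10 i \sqrt{2} \left(-41\right) = - 410 i \sqrt{2}$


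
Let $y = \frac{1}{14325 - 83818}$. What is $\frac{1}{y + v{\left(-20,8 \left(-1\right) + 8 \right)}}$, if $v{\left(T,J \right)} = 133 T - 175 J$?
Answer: $- \frac{69493}{184851381} \approx -0.00037594$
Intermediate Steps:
$v{\left(T,J \right)} = - 175 J + 133 T$
$y = - \frac{1}{69493}$ ($y = \frac{1}{-69493} = - \frac{1}{69493} \approx -1.439 \cdot 10^{-5}$)
$\frac{1}{y + v{\left(-20,8 \left(-1\right) + 8 \right)}} = \frac{1}{- \frac{1}{69493} - \left(2660 + 175 \left(8 \left(-1\right) + 8\right)\right)} = \frac{1}{- \frac{1}{69493} - \left(2660 + 175 \left(-8 + 8\right)\right)} = \frac{1}{- \frac{1}{69493} - 2660} = \frac{1}{- \frac{184851381}{69493}} = - \frac{69493}{184851381}$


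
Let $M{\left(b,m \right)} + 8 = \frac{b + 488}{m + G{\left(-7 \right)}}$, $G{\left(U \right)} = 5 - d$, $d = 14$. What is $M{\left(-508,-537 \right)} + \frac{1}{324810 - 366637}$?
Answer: $- \frac{90932171}{11418771} \approx -7.9634$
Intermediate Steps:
$G{\left(U \right)} = -9$ ($G{\left(U \right)} = 5 - 14 = -9$)
$M{\left(b,m \right)} = -8 + \frac{488 + b}{-9 + m}$ ($M{\left(b,m \right)} = -8 + \frac{b + 488}{m - 9} = -8 + \frac{488 + b}{-9 + m}$)
$M{\left(-508,-537 \right)} + \frac{1}{324810 - 366637} = \frac{560 - 508 - -4296}{-9 - 537} + \frac{1}{324810 - 366637} = \frac{560 - 508 + 4296}{-546} + \frac{1}{-41827} = \left(- \frac{1}{546}\right) 4348 - \frac{1}{41827} = - \frac{2174}{273} - \frac{1}{41827} = - \frac{90932171}{11418771}$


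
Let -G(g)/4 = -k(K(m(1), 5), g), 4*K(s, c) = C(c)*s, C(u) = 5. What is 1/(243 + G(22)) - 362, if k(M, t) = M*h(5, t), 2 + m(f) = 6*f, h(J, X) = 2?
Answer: -102445/283 ≈ -362.00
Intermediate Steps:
m(f) = -2 + 6*f
K(s, c) = 5*s/4 (K(s, c) = (5*s)/4 = 5*s/4)
k(M, t) = 2*M (k(M, t) = M*2 = 2*M)
G(g) = 40 (G(g) = -(-4)*2*(5*(-2 + 6*1)/4) = -(-4)*2*(5*(-2 + 6)/4) = -(-4)*2*((5/4)*4) = -(-4)*2*5 = -(-4)*10 = -4*(-10) = 40)
1/(243 + G(22)) - 362 = 1/(243 + 40) - 362 = 1/283 - 362 = -102445/283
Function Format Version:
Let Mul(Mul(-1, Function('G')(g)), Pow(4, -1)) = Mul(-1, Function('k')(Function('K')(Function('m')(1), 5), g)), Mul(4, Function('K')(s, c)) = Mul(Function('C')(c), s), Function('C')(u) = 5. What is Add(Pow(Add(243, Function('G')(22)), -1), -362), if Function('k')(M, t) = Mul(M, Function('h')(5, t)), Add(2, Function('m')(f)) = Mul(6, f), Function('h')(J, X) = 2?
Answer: Rational(-102445, 283) ≈ -362.00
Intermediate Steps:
Function('m')(f) = Add(-2, Mul(6, f))
Function('K')(s, c) = Mul(Rational(5, 4), s) (Function('K')(s, c) = Mul(Rational(1, 4), Mul(5, s)) = Mul(Rational(5, 4), s))
Function('k')(M, t) = Mul(2, M) (Function('k')(M, t) = Mul(M, 2) = Mul(2, M))
Function('G')(g) = 40 (Function('G')(g) = Mul(-4, Mul(-1, Mul(2, Mul(Rational(5, 4), Add(-2, Mul(6, 1)))))) = Mul(-4, Mul(-1, Mul(2, Mul(Rational(5, 4), Add(-2, 6))))) = Mul(-4, Mul(-1, Mul(2, Mul(Rational(5, 4), 4)))) = Mul(-4, Mul(-1, Mul(2, 5))) = Mul(-4, Mul(-1, 10)) = Mul(-4, -10) = 40)
Add(Pow(Add(243, Function('G')(22)), -1), -362) = Add(Pow(Add(243, 40), -1), -362) = Add(Pow(283, -1), -362) = Add(Rational(1, 283), -362) = Rational(-102445, 283)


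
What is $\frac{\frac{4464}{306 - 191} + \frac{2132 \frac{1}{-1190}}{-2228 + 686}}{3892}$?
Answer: $\frac{81915959}{8213003484} \approx 0.0099739$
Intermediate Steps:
$\frac{\frac{4464}{306 - 191} + \frac{2132 \frac{1}{-1190}}{-2228 + 686}}{3892} = \left(\frac{4464}{306 - 191} + \frac{2132 \left(- \frac{1}{1190}\right)}{-1542}\right) \frac{1}{3892} = \left(\frac{4464}{115} - - \frac{533}{458745}\right) \frac{1}{3892} = \left(4464 \cdot \frac{1}{115} + \frac{533}{458745}\right) \frac{1}{3892} = \left(\frac{4464}{115} + \frac{533}{458745}\right) \frac{1}{3892} = \frac{81915959}{2110227} \cdot \frac{1}{3892} = \frac{81915959}{8213003484}$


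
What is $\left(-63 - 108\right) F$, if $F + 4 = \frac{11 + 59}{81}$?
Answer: $\frac{4826}{9} \approx 536.22$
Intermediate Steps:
$F = - \frac{254}{81}$ ($F = -4 + \frac{11 + 59}{81} = -4 + 70 \cdot \frac{1}{81} = -4 + \frac{70}{81} = - \frac{254}{81} \approx -3.1358$)
$\left(-63 - 108\right) F = \left(-63 - 108\right) \left(- \frac{254}{81}\right) = \left(-171\right) \left(- \frac{254}{81}\right) = \frac{4826}{9}$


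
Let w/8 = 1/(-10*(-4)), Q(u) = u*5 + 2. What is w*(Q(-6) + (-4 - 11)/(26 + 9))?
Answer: -199/35 ≈ -5.6857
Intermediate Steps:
Q(u) = 2 + 5*u (Q(u) = 5*u + 2 = 2 + 5*u)
w = 1/5 (w = 8/((-10*(-4))) = 8/40 = 8*(1/40) = 1/5 ≈ 0.20000)
w*(Q(-6) + (-4 - 11)/(26 + 9)) = ((2 + 5*(-6)) + (-4 - 11)/(26 + 9))/5 = ((2 - 30) - 15/35)/5 = (-28 - 15*1/35)/5 = (-28 - 3/7)/5 = (1/5)*(-199/7) = -199/35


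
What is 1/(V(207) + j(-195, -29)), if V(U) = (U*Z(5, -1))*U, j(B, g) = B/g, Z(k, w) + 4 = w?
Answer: -29/6212910 ≈ -4.6677e-6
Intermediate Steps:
Z(k, w) = -4 + w
V(U) = -5*U² (V(U) = (U*(-4 - 1))*U = (U*(-5))*U = (-5*U)*U = -5*U²)
1/(V(207) + j(-195, -29)) = 1/(-5*207² - 195/(-29)) = 1/(-5*42849 - 195*(-1/29)) = 1/(-214245 + 195/29) = 1/(-6212910/29) = -29/6212910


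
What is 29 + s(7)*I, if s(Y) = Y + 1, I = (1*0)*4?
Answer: 29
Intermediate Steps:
I = 0 (I = 0*4 = 0)
s(Y) = 1 + Y
29 + s(7)*I = 29 + (1 + 7)*0 = 29 + 8*0 = 29 + 0 = 29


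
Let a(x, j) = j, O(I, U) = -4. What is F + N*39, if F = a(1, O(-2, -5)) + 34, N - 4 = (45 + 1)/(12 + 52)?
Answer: 6849/32 ≈ 214.03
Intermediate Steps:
N = 151/32 (N = 4 + (45 + 1)/(12 + 52) = 4 + 46/64 = 4 + 46*(1/64) = 4 + 23/32 = 151/32 ≈ 4.7188)
F = 30 (F = -4 + 34 = 30)
F + N*39 = 30 + (151/32)*39 = 30 + 5889/32 = 6849/32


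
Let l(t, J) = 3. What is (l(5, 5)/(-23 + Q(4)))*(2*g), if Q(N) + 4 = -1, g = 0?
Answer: 0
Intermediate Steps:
Q(N) = -5 (Q(N) = -4 - 1 = -5)
(l(5, 5)/(-23 + Q(4)))*(2*g) = (3/(-23 - 5))*(2*0) = (3/(-28))*0 = (3*(-1/28))*0 = -3/28*0 = 0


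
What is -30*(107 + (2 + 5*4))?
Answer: -3870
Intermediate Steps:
-30*(107 + (2 + 5*4)) = -30*(107 + (2 + 20)) = -30*(107 + 22) = -30*129 = -3870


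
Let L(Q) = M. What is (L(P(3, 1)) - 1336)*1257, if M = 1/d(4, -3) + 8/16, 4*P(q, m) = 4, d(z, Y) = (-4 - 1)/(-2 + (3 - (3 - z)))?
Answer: -16792263/10 ≈ -1.6792e+6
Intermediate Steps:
d(z, Y) = -5/(-2 + z) (d(z, Y) = -5/(-2 + (3 + (-3 + z))) = -5/(-2 + z))
P(q, m) = 1 (P(q, m) = (1/4)*4 = 1)
M = 1/10 (M = 1/(-5/(-2 + 4)) + 8/16 = 1/(-5/2) + 8*(1/16) = 1/(-5*1/2) + 1/2 = 1/(-5/2) + 1/2 = 1*(-2/5) + 1/2 = -2/5 + 1/2 = 1/10 ≈ 0.10000)
L(Q) = 1/10
(L(P(3, 1)) - 1336)*1257 = (1/10 - 1336)*1257 = -13359/10*1257 = -16792263/10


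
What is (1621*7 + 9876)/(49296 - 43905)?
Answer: 21223/5391 ≈ 3.9367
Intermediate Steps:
(1621*7 + 9876)/(49296 - 43905) = (11347 + 9876)/5391 = 21223*(1/5391) = 21223/5391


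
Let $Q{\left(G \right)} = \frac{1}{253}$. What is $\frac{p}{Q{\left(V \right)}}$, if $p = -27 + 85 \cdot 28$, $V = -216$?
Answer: $595309$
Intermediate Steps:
$Q{\left(G \right)} = \frac{1}{253}$
$p = 2353$ ($p = -27 + 2380 = 2353$)
$\frac{p}{Q{\left(V \right)}} = 2353 \frac{1}{\frac{1}{253}} = 2353 \cdot 253 = 595309$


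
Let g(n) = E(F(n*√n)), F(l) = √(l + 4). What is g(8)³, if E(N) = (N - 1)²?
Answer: (1 - 2*√(1 + 4*√2))⁶ ≈ 5184.1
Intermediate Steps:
F(l) = √(4 + l)
E(N) = (-1 + N)²
g(n) = (-1 + √(4 + n^(3/2)))² (g(n) = (-1 + √(4 + n*√n))² = (-1 + √(4 + n^(3/2)))²)
g(8)³ = ((-1 + √(4 + 8^(3/2)))²)³ = ((-1 + √(4 + 16*√2))²)³ = (-1 + √(4 + 16*√2))⁶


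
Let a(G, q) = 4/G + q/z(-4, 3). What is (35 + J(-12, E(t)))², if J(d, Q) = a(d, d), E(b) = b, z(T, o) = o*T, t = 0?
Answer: 11449/9 ≈ 1272.1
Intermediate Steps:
z(T, o) = T*o
a(G, q) = 4/G - q/12 (a(G, q) = 4/G + q/((-4*3)) = 4/G + q/(-12) = 4/G + q*(-1/12) = 4/G - q/12)
J(d, Q) = 4/d - d/12
(35 + J(-12, E(t)))² = (35 + (4/(-12) - 1/12*(-12)))² = (35 + (4*(-1/12) + 1))² = (35 + (-⅓ + 1))² = (35 + ⅔)² = (107/3)² = 11449/9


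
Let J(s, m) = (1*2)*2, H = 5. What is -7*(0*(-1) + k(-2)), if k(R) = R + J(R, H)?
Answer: -14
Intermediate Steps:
J(s, m) = 4 (J(s, m) = 2*2 = 4)
k(R) = 4 + R (k(R) = R + 4 = 4 + R)
-7*(0*(-1) + k(-2)) = -7*(0*(-1) + (4 - 2)) = -7*(0 + 2) = -7*2 = -14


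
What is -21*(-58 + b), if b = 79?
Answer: -441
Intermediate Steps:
-21*(-58 + b) = -21*(-58 + 79) = -21*21 = -441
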